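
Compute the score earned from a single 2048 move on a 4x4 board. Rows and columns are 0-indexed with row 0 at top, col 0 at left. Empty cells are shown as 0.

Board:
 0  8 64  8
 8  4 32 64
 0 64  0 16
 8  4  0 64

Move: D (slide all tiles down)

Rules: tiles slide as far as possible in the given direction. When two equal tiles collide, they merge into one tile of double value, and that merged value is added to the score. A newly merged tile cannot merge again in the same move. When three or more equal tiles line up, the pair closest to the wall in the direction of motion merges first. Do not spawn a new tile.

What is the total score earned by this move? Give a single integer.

Answer: 16

Derivation:
Slide down:
col 0: [0, 8, 0, 8] -> [0, 0, 0, 16]  score +16 (running 16)
col 1: [8, 4, 64, 4] -> [8, 4, 64, 4]  score +0 (running 16)
col 2: [64, 32, 0, 0] -> [0, 0, 64, 32]  score +0 (running 16)
col 3: [8, 64, 16, 64] -> [8, 64, 16, 64]  score +0 (running 16)
Board after move:
 0  8  0  8
 0  4  0 64
 0 64 64 16
16  4 32 64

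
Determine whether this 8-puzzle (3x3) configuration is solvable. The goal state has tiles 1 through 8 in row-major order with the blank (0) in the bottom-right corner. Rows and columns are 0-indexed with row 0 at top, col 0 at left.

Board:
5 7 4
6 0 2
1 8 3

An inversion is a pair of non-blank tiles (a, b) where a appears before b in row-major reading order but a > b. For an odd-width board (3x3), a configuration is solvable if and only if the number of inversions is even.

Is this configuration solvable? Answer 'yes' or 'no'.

Answer: no

Derivation:
Inversions (pairs i<j in row-major order where tile[i] > tile[j] > 0): 17
17 is odd, so the puzzle is not solvable.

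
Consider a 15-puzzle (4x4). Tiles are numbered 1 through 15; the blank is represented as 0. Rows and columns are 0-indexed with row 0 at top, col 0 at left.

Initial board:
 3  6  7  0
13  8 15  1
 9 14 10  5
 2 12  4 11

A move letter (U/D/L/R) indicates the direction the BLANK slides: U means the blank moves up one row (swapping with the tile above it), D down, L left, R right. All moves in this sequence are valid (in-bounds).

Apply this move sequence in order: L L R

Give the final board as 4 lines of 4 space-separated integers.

After move 1 (L):
 3  6  0  7
13  8 15  1
 9 14 10  5
 2 12  4 11

After move 2 (L):
 3  0  6  7
13  8 15  1
 9 14 10  5
 2 12  4 11

After move 3 (R):
 3  6  0  7
13  8 15  1
 9 14 10  5
 2 12  4 11

Answer:  3  6  0  7
13  8 15  1
 9 14 10  5
 2 12  4 11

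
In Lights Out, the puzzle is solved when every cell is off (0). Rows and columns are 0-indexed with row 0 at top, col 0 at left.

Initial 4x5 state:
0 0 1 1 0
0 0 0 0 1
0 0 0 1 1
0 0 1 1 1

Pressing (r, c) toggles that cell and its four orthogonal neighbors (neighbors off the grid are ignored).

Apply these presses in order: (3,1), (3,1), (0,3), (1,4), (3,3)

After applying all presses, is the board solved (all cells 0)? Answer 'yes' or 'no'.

Answer: yes

Derivation:
After press 1 at (3,1):
0 0 1 1 0
0 0 0 0 1
0 1 0 1 1
1 1 0 1 1

After press 2 at (3,1):
0 0 1 1 0
0 0 0 0 1
0 0 0 1 1
0 0 1 1 1

After press 3 at (0,3):
0 0 0 0 1
0 0 0 1 1
0 0 0 1 1
0 0 1 1 1

After press 4 at (1,4):
0 0 0 0 0
0 0 0 0 0
0 0 0 1 0
0 0 1 1 1

After press 5 at (3,3):
0 0 0 0 0
0 0 0 0 0
0 0 0 0 0
0 0 0 0 0

Lights still on: 0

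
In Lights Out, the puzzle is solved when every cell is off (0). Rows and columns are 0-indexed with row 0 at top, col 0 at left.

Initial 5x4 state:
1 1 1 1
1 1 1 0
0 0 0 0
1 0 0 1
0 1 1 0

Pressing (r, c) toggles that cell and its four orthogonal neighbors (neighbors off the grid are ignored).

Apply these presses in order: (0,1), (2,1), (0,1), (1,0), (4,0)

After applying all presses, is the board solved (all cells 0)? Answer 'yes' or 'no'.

Answer: no

Derivation:
After press 1 at (0,1):
0 0 0 1
1 0 1 0
0 0 0 0
1 0 0 1
0 1 1 0

After press 2 at (2,1):
0 0 0 1
1 1 1 0
1 1 1 0
1 1 0 1
0 1 1 0

After press 3 at (0,1):
1 1 1 1
1 0 1 0
1 1 1 0
1 1 0 1
0 1 1 0

After press 4 at (1,0):
0 1 1 1
0 1 1 0
0 1 1 0
1 1 0 1
0 1 1 0

After press 5 at (4,0):
0 1 1 1
0 1 1 0
0 1 1 0
0 1 0 1
1 0 1 0

Lights still on: 11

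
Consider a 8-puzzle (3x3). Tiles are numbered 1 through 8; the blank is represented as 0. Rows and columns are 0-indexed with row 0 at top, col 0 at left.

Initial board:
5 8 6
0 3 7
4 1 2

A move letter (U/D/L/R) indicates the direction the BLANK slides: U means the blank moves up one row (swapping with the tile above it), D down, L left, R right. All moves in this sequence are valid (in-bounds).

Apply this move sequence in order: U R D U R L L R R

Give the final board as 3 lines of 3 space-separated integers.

Answer: 8 6 0
5 3 7
4 1 2

Derivation:
After move 1 (U):
0 8 6
5 3 7
4 1 2

After move 2 (R):
8 0 6
5 3 7
4 1 2

After move 3 (D):
8 3 6
5 0 7
4 1 2

After move 4 (U):
8 0 6
5 3 7
4 1 2

After move 5 (R):
8 6 0
5 3 7
4 1 2

After move 6 (L):
8 0 6
5 3 7
4 1 2

After move 7 (L):
0 8 6
5 3 7
4 1 2

After move 8 (R):
8 0 6
5 3 7
4 1 2

After move 9 (R):
8 6 0
5 3 7
4 1 2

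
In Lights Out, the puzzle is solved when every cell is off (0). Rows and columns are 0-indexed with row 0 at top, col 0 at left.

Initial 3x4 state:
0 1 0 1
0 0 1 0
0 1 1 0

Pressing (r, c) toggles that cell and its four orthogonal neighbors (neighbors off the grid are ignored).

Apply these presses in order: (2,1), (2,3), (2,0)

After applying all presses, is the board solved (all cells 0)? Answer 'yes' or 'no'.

After press 1 at (2,1):
0 1 0 1
0 1 1 0
1 0 0 0

After press 2 at (2,3):
0 1 0 1
0 1 1 1
1 0 1 1

After press 3 at (2,0):
0 1 0 1
1 1 1 1
0 1 1 1

Lights still on: 9

Answer: no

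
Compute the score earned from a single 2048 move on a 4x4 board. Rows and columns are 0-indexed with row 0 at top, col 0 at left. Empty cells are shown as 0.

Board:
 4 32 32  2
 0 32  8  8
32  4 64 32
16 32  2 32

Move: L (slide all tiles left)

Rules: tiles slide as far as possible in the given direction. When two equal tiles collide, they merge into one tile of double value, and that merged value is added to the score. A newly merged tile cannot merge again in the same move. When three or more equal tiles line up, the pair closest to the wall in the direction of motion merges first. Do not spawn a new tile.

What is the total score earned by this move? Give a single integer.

Answer: 80

Derivation:
Slide left:
row 0: [4, 32, 32, 2] -> [4, 64, 2, 0]  score +64 (running 64)
row 1: [0, 32, 8, 8] -> [32, 16, 0, 0]  score +16 (running 80)
row 2: [32, 4, 64, 32] -> [32, 4, 64, 32]  score +0 (running 80)
row 3: [16, 32, 2, 32] -> [16, 32, 2, 32]  score +0 (running 80)
Board after move:
 4 64  2  0
32 16  0  0
32  4 64 32
16 32  2 32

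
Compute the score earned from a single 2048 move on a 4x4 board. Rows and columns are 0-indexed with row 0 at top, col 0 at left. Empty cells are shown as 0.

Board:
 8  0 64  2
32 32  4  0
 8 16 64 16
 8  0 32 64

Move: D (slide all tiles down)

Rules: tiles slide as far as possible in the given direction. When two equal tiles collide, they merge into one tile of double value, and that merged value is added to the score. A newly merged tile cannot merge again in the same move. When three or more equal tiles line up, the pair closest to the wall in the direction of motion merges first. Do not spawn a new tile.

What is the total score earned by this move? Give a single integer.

Answer: 16

Derivation:
Slide down:
col 0: [8, 32, 8, 8] -> [0, 8, 32, 16]  score +16 (running 16)
col 1: [0, 32, 16, 0] -> [0, 0, 32, 16]  score +0 (running 16)
col 2: [64, 4, 64, 32] -> [64, 4, 64, 32]  score +0 (running 16)
col 3: [2, 0, 16, 64] -> [0, 2, 16, 64]  score +0 (running 16)
Board after move:
 0  0 64  0
 8  0  4  2
32 32 64 16
16 16 32 64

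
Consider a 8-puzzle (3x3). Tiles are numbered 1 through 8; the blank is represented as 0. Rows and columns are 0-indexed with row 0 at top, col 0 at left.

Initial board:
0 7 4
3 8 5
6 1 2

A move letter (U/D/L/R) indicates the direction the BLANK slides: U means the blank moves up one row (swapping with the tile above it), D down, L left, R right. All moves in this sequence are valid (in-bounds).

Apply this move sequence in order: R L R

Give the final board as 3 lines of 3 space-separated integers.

After move 1 (R):
7 0 4
3 8 5
6 1 2

After move 2 (L):
0 7 4
3 8 5
6 1 2

After move 3 (R):
7 0 4
3 8 5
6 1 2

Answer: 7 0 4
3 8 5
6 1 2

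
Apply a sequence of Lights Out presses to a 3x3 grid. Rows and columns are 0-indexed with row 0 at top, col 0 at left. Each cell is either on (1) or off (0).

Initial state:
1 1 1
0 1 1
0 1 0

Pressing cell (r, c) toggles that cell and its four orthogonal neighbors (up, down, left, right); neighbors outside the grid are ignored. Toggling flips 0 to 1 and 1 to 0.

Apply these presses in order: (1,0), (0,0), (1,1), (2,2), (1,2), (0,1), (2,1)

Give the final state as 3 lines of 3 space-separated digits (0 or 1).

After press 1 at (1,0):
0 1 1
1 0 1
1 1 0

After press 2 at (0,0):
1 0 1
0 0 1
1 1 0

After press 3 at (1,1):
1 1 1
1 1 0
1 0 0

After press 4 at (2,2):
1 1 1
1 1 1
1 1 1

After press 5 at (1,2):
1 1 0
1 0 0
1 1 0

After press 6 at (0,1):
0 0 1
1 1 0
1 1 0

After press 7 at (2,1):
0 0 1
1 0 0
0 0 1

Answer: 0 0 1
1 0 0
0 0 1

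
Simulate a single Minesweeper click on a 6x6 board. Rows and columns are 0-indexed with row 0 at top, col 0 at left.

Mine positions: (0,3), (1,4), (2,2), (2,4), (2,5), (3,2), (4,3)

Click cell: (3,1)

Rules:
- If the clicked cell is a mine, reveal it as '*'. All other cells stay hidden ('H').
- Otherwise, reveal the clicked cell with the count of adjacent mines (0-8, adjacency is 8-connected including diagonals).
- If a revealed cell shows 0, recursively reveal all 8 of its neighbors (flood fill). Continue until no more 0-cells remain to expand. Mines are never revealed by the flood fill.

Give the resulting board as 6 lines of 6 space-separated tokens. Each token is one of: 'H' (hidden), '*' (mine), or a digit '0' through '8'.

H H H H H H
H H H H H H
H H H H H H
H 2 H H H H
H H H H H H
H H H H H H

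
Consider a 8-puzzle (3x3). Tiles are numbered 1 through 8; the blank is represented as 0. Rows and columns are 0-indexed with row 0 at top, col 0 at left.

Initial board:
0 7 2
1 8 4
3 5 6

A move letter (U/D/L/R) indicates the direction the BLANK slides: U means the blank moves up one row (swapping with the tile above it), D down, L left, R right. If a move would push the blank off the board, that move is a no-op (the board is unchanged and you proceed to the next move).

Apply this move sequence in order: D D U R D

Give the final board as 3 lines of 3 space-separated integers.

Answer: 1 7 2
8 5 4
3 0 6

Derivation:
After move 1 (D):
1 7 2
0 8 4
3 5 6

After move 2 (D):
1 7 2
3 8 4
0 5 6

After move 3 (U):
1 7 2
0 8 4
3 5 6

After move 4 (R):
1 7 2
8 0 4
3 5 6

After move 5 (D):
1 7 2
8 5 4
3 0 6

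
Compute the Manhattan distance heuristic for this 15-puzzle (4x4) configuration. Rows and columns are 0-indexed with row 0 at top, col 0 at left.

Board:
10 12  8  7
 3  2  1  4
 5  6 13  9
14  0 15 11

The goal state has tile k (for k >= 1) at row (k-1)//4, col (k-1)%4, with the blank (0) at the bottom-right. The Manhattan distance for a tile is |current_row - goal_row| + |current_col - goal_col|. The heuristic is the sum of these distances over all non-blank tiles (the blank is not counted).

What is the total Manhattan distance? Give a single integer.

Tile 10: (0,0)->(2,1) = 3
Tile 12: (0,1)->(2,3) = 4
Tile 8: (0,2)->(1,3) = 2
Tile 7: (0,3)->(1,2) = 2
Tile 3: (1,0)->(0,2) = 3
Tile 2: (1,1)->(0,1) = 1
Tile 1: (1,2)->(0,0) = 3
Tile 4: (1,3)->(0,3) = 1
Tile 5: (2,0)->(1,0) = 1
Tile 6: (2,1)->(1,1) = 1
Tile 13: (2,2)->(3,0) = 3
Tile 9: (2,3)->(2,0) = 3
Tile 14: (3,0)->(3,1) = 1
Tile 15: (3,2)->(3,2) = 0
Tile 11: (3,3)->(2,2) = 2
Sum: 3 + 4 + 2 + 2 + 3 + 1 + 3 + 1 + 1 + 1 + 3 + 3 + 1 + 0 + 2 = 30

Answer: 30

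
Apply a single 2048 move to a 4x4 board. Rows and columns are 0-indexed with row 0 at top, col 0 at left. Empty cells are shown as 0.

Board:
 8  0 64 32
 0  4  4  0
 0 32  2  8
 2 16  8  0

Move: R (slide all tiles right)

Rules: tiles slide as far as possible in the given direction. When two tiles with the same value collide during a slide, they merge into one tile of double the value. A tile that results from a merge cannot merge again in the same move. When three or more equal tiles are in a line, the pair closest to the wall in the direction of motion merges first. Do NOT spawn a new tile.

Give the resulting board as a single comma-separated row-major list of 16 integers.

Slide right:
row 0: [8, 0, 64, 32] -> [0, 8, 64, 32]
row 1: [0, 4, 4, 0] -> [0, 0, 0, 8]
row 2: [0, 32, 2, 8] -> [0, 32, 2, 8]
row 3: [2, 16, 8, 0] -> [0, 2, 16, 8]

Answer: 0, 8, 64, 32, 0, 0, 0, 8, 0, 32, 2, 8, 0, 2, 16, 8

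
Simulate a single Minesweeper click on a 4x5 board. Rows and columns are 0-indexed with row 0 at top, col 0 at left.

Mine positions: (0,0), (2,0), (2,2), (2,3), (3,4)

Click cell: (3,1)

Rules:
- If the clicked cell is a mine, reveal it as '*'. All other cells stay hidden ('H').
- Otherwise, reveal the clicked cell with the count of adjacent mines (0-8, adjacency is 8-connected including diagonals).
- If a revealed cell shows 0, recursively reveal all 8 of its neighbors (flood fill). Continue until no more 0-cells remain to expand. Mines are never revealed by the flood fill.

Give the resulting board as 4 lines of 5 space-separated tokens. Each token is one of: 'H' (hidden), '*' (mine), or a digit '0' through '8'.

H H H H H
H H H H H
H H H H H
H 2 H H H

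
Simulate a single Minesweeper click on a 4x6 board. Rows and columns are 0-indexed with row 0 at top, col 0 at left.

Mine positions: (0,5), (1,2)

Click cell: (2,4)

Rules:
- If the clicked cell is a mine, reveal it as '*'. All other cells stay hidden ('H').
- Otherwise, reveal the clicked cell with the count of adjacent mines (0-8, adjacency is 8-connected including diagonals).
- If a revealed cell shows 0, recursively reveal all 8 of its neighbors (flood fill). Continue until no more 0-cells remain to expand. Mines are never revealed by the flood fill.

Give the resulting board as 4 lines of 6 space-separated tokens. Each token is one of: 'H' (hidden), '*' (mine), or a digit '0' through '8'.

0 1 H H H H
0 1 H 1 1 1
0 1 1 1 0 0
0 0 0 0 0 0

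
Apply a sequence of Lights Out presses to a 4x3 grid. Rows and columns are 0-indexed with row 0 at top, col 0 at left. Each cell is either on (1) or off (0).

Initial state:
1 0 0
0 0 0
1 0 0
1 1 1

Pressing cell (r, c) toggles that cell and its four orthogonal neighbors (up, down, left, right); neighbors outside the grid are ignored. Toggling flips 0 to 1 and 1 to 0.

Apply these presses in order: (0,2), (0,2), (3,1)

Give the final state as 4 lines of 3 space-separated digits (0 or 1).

Answer: 1 0 0
0 0 0
1 1 0
0 0 0

Derivation:
After press 1 at (0,2):
1 1 1
0 0 1
1 0 0
1 1 1

After press 2 at (0,2):
1 0 0
0 0 0
1 0 0
1 1 1

After press 3 at (3,1):
1 0 0
0 0 0
1 1 0
0 0 0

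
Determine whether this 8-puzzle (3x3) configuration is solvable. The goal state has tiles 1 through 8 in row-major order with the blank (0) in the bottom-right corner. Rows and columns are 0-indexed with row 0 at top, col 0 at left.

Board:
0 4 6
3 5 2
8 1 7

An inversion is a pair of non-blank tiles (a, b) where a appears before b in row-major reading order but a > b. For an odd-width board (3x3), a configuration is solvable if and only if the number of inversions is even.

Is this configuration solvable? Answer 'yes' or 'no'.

Answer: yes

Derivation:
Inversions (pairs i<j in row-major order where tile[i] > tile[j] > 0): 14
14 is even, so the puzzle is solvable.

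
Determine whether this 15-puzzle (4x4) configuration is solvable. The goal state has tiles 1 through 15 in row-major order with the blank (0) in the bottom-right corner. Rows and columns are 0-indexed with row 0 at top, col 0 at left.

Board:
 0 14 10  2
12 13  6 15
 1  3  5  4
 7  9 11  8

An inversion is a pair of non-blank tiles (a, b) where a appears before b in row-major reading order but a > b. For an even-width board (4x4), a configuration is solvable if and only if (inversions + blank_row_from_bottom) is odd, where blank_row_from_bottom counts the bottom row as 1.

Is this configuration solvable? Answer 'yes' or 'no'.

Inversions: 56
Blank is in row 0 (0-indexed from top), which is row 4 counting from the bottom (bottom = 1).
56 + 4 = 60, which is even, so the puzzle is not solvable.

Answer: no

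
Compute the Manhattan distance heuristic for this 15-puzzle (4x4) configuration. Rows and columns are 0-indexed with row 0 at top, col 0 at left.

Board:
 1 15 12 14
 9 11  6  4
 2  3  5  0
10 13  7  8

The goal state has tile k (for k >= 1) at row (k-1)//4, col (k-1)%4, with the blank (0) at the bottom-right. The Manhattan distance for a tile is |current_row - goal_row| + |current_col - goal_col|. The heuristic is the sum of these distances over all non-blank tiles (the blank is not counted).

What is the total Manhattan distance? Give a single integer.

Tile 1: (0,0)->(0,0) = 0
Tile 15: (0,1)->(3,2) = 4
Tile 12: (0,2)->(2,3) = 3
Tile 14: (0,3)->(3,1) = 5
Tile 9: (1,0)->(2,0) = 1
Tile 11: (1,1)->(2,2) = 2
Tile 6: (1,2)->(1,1) = 1
Tile 4: (1,3)->(0,3) = 1
Tile 2: (2,0)->(0,1) = 3
Tile 3: (2,1)->(0,2) = 3
Tile 5: (2,2)->(1,0) = 3
Tile 10: (3,0)->(2,1) = 2
Tile 13: (3,1)->(3,0) = 1
Tile 7: (3,2)->(1,2) = 2
Tile 8: (3,3)->(1,3) = 2
Sum: 0 + 4 + 3 + 5 + 1 + 2 + 1 + 1 + 3 + 3 + 3 + 2 + 1 + 2 + 2 = 33

Answer: 33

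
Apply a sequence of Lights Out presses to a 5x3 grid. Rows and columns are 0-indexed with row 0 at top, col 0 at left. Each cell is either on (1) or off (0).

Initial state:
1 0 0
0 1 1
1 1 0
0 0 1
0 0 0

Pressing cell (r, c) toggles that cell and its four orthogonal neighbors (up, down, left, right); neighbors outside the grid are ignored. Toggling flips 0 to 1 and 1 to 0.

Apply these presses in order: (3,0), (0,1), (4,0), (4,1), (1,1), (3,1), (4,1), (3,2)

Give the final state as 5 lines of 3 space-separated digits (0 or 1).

After press 1 at (3,0):
1 0 0
0 1 1
0 1 0
1 1 1
1 0 0

After press 2 at (0,1):
0 1 1
0 0 1
0 1 0
1 1 1
1 0 0

After press 3 at (4,0):
0 1 1
0 0 1
0 1 0
0 1 1
0 1 0

After press 4 at (4,1):
0 1 1
0 0 1
0 1 0
0 0 1
1 0 1

After press 5 at (1,1):
0 0 1
1 1 0
0 0 0
0 0 1
1 0 1

After press 6 at (3,1):
0 0 1
1 1 0
0 1 0
1 1 0
1 1 1

After press 7 at (4,1):
0 0 1
1 1 0
0 1 0
1 0 0
0 0 0

After press 8 at (3,2):
0 0 1
1 1 0
0 1 1
1 1 1
0 0 1

Answer: 0 0 1
1 1 0
0 1 1
1 1 1
0 0 1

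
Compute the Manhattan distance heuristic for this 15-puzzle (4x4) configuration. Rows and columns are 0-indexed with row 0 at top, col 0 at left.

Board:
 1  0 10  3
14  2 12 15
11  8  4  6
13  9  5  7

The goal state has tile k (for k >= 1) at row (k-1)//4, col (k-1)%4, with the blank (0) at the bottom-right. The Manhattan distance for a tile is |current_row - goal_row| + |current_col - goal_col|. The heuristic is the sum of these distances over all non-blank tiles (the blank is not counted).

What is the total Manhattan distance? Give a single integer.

Answer: 33

Derivation:
Tile 1: (0,0)->(0,0) = 0
Tile 10: (0,2)->(2,1) = 3
Tile 3: (0,3)->(0,2) = 1
Tile 14: (1,0)->(3,1) = 3
Tile 2: (1,1)->(0,1) = 1
Tile 12: (1,2)->(2,3) = 2
Tile 15: (1,3)->(3,2) = 3
Tile 11: (2,0)->(2,2) = 2
Tile 8: (2,1)->(1,3) = 3
Tile 4: (2,2)->(0,3) = 3
Tile 6: (2,3)->(1,1) = 3
Tile 13: (3,0)->(3,0) = 0
Tile 9: (3,1)->(2,0) = 2
Tile 5: (3,2)->(1,0) = 4
Tile 7: (3,3)->(1,2) = 3
Sum: 0 + 3 + 1 + 3 + 1 + 2 + 3 + 2 + 3 + 3 + 3 + 0 + 2 + 4 + 3 = 33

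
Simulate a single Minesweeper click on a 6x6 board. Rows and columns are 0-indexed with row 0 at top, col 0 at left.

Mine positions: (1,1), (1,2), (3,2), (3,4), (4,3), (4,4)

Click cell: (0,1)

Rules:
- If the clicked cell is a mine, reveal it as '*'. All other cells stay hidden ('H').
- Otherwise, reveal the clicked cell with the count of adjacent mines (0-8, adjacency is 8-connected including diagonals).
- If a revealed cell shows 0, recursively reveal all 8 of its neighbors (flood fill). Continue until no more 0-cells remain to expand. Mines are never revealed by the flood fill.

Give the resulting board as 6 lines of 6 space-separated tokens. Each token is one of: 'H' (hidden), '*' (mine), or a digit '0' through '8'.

H 2 H H H H
H H H H H H
H H H H H H
H H H H H H
H H H H H H
H H H H H H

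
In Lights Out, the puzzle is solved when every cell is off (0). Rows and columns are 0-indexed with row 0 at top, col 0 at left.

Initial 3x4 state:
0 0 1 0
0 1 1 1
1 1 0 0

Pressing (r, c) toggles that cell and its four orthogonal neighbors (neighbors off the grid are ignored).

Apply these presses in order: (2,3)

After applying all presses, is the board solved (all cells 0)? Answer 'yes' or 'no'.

After press 1 at (2,3):
0 0 1 0
0 1 1 0
1 1 1 1

Lights still on: 7

Answer: no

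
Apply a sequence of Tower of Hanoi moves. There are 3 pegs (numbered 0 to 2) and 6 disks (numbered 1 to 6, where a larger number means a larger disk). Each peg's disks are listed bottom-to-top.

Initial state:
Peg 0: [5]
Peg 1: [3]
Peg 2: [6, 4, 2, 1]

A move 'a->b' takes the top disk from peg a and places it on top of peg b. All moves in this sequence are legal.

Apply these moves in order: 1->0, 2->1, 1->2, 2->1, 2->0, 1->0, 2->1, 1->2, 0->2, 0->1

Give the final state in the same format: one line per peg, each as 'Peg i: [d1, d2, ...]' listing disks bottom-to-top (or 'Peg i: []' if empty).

Answer: Peg 0: [5, 3]
Peg 1: [2]
Peg 2: [6, 4, 1]

Derivation:
After move 1 (1->0):
Peg 0: [5, 3]
Peg 1: []
Peg 2: [6, 4, 2, 1]

After move 2 (2->1):
Peg 0: [5, 3]
Peg 1: [1]
Peg 2: [6, 4, 2]

After move 3 (1->2):
Peg 0: [5, 3]
Peg 1: []
Peg 2: [6, 4, 2, 1]

After move 4 (2->1):
Peg 0: [5, 3]
Peg 1: [1]
Peg 2: [6, 4, 2]

After move 5 (2->0):
Peg 0: [5, 3, 2]
Peg 1: [1]
Peg 2: [6, 4]

After move 6 (1->0):
Peg 0: [5, 3, 2, 1]
Peg 1: []
Peg 2: [6, 4]

After move 7 (2->1):
Peg 0: [5, 3, 2, 1]
Peg 1: [4]
Peg 2: [6]

After move 8 (1->2):
Peg 0: [5, 3, 2, 1]
Peg 1: []
Peg 2: [6, 4]

After move 9 (0->2):
Peg 0: [5, 3, 2]
Peg 1: []
Peg 2: [6, 4, 1]

After move 10 (0->1):
Peg 0: [5, 3]
Peg 1: [2]
Peg 2: [6, 4, 1]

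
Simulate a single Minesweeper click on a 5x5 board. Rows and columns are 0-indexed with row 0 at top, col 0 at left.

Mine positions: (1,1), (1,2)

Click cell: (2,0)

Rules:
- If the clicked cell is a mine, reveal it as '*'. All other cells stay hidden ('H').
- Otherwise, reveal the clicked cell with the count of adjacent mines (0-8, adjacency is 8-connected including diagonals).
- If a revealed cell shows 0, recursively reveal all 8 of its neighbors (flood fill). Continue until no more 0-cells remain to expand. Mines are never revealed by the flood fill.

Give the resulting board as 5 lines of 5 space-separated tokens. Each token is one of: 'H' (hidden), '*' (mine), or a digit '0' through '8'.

H H H H H
H H H H H
1 H H H H
H H H H H
H H H H H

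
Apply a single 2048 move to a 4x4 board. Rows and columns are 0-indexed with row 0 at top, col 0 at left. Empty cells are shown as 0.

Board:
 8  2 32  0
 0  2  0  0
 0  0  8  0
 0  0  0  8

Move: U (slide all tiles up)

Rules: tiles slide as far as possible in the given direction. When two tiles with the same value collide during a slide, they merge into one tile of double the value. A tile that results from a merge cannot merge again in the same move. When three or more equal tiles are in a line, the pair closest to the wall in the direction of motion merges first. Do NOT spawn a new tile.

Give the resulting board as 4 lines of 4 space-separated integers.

Answer:  8  4 32  8
 0  0  8  0
 0  0  0  0
 0  0  0  0

Derivation:
Slide up:
col 0: [8, 0, 0, 0] -> [8, 0, 0, 0]
col 1: [2, 2, 0, 0] -> [4, 0, 0, 0]
col 2: [32, 0, 8, 0] -> [32, 8, 0, 0]
col 3: [0, 0, 0, 8] -> [8, 0, 0, 0]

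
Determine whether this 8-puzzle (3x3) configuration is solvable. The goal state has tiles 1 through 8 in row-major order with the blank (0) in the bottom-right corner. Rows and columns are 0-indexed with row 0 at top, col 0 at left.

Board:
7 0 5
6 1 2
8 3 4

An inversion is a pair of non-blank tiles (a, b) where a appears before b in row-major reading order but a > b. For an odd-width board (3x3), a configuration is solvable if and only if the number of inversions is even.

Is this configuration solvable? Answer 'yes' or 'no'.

Answer: yes

Derivation:
Inversions (pairs i<j in row-major order where tile[i] > tile[j] > 0): 16
16 is even, so the puzzle is solvable.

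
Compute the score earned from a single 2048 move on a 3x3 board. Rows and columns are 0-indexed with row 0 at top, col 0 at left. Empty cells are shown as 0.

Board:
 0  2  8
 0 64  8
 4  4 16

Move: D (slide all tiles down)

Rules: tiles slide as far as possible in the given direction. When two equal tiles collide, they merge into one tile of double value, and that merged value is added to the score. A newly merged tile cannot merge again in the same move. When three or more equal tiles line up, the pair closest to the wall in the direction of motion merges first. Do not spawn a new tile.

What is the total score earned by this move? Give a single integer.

Answer: 16

Derivation:
Slide down:
col 0: [0, 0, 4] -> [0, 0, 4]  score +0 (running 0)
col 1: [2, 64, 4] -> [2, 64, 4]  score +0 (running 0)
col 2: [8, 8, 16] -> [0, 16, 16]  score +16 (running 16)
Board after move:
 0  2  0
 0 64 16
 4  4 16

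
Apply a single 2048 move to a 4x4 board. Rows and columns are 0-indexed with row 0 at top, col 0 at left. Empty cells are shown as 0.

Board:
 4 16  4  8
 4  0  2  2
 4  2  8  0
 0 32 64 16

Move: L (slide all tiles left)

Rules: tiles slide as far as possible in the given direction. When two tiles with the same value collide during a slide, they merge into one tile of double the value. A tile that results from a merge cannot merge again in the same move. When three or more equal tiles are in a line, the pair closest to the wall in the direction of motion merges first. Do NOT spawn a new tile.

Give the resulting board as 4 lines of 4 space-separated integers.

Slide left:
row 0: [4, 16, 4, 8] -> [4, 16, 4, 8]
row 1: [4, 0, 2, 2] -> [4, 4, 0, 0]
row 2: [4, 2, 8, 0] -> [4, 2, 8, 0]
row 3: [0, 32, 64, 16] -> [32, 64, 16, 0]

Answer:  4 16  4  8
 4  4  0  0
 4  2  8  0
32 64 16  0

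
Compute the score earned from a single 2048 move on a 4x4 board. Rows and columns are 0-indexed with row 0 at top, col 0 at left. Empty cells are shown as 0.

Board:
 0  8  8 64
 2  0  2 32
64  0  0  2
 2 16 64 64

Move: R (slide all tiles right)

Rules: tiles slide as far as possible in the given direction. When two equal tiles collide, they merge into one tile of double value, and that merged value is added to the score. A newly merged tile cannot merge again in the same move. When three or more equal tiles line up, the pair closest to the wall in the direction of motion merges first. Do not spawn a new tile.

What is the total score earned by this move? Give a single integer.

Answer: 148

Derivation:
Slide right:
row 0: [0, 8, 8, 64] -> [0, 0, 16, 64]  score +16 (running 16)
row 1: [2, 0, 2, 32] -> [0, 0, 4, 32]  score +4 (running 20)
row 2: [64, 0, 0, 2] -> [0, 0, 64, 2]  score +0 (running 20)
row 3: [2, 16, 64, 64] -> [0, 2, 16, 128]  score +128 (running 148)
Board after move:
  0   0  16  64
  0   0   4  32
  0   0  64   2
  0   2  16 128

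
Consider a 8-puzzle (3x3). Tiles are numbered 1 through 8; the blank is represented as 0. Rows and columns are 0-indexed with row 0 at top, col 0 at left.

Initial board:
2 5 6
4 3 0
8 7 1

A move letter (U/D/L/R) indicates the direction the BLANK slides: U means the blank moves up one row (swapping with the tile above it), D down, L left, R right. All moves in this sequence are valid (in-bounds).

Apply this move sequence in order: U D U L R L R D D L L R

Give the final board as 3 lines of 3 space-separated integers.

Answer: 2 5 6
4 3 1
8 0 7

Derivation:
After move 1 (U):
2 5 0
4 3 6
8 7 1

After move 2 (D):
2 5 6
4 3 0
8 7 1

After move 3 (U):
2 5 0
4 3 6
8 7 1

After move 4 (L):
2 0 5
4 3 6
8 7 1

After move 5 (R):
2 5 0
4 3 6
8 7 1

After move 6 (L):
2 0 5
4 3 6
8 7 1

After move 7 (R):
2 5 0
4 3 6
8 7 1

After move 8 (D):
2 5 6
4 3 0
8 7 1

After move 9 (D):
2 5 6
4 3 1
8 7 0

After move 10 (L):
2 5 6
4 3 1
8 0 7

After move 11 (L):
2 5 6
4 3 1
0 8 7

After move 12 (R):
2 5 6
4 3 1
8 0 7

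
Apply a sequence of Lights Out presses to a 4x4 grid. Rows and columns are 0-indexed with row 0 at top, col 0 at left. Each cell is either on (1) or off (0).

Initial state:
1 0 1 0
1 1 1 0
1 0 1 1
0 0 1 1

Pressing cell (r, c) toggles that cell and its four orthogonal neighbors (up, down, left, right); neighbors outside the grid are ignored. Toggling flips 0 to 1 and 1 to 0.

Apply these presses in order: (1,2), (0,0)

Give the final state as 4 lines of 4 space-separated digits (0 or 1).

Answer: 0 1 0 0
0 0 0 1
1 0 0 1
0 0 1 1

Derivation:
After press 1 at (1,2):
1 0 0 0
1 0 0 1
1 0 0 1
0 0 1 1

After press 2 at (0,0):
0 1 0 0
0 0 0 1
1 0 0 1
0 0 1 1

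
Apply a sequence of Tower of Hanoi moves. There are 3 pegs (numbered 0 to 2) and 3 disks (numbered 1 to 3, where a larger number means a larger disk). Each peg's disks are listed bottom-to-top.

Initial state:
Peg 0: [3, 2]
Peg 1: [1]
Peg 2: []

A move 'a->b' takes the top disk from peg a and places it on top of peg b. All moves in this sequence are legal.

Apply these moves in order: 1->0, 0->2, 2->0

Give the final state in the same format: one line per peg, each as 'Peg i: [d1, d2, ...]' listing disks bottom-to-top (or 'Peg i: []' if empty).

Answer: Peg 0: [3, 2, 1]
Peg 1: []
Peg 2: []

Derivation:
After move 1 (1->0):
Peg 0: [3, 2, 1]
Peg 1: []
Peg 2: []

After move 2 (0->2):
Peg 0: [3, 2]
Peg 1: []
Peg 2: [1]

After move 3 (2->0):
Peg 0: [3, 2, 1]
Peg 1: []
Peg 2: []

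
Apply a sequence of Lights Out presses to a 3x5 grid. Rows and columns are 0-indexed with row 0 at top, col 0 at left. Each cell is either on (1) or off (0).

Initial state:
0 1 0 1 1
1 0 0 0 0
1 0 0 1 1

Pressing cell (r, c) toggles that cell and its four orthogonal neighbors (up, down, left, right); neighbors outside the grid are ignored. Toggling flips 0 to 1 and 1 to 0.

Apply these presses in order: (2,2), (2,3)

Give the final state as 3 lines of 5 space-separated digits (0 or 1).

Answer: 0 1 0 1 1
1 0 1 1 0
1 1 0 1 0

Derivation:
After press 1 at (2,2):
0 1 0 1 1
1 0 1 0 0
1 1 1 0 1

After press 2 at (2,3):
0 1 0 1 1
1 0 1 1 0
1 1 0 1 0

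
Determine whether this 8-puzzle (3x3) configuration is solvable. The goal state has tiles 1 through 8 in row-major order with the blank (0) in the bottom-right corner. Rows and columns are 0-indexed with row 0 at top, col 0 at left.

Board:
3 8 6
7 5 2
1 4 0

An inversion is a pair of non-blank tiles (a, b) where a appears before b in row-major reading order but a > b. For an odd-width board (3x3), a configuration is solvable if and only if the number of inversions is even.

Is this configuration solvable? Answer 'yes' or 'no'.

Inversions (pairs i<j in row-major order where tile[i] > tile[j] > 0): 20
20 is even, so the puzzle is solvable.

Answer: yes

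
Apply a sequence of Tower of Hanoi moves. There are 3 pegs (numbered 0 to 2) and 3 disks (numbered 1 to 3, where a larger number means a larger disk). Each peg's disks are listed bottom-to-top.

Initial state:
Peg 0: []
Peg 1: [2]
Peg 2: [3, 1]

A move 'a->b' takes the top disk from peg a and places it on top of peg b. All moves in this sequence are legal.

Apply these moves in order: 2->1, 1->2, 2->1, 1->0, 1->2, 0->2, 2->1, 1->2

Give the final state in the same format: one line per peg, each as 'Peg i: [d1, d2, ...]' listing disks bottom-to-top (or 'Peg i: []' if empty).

After move 1 (2->1):
Peg 0: []
Peg 1: [2, 1]
Peg 2: [3]

After move 2 (1->2):
Peg 0: []
Peg 1: [2]
Peg 2: [3, 1]

After move 3 (2->1):
Peg 0: []
Peg 1: [2, 1]
Peg 2: [3]

After move 4 (1->0):
Peg 0: [1]
Peg 1: [2]
Peg 2: [3]

After move 5 (1->2):
Peg 0: [1]
Peg 1: []
Peg 2: [3, 2]

After move 6 (0->2):
Peg 0: []
Peg 1: []
Peg 2: [3, 2, 1]

After move 7 (2->1):
Peg 0: []
Peg 1: [1]
Peg 2: [3, 2]

After move 8 (1->2):
Peg 0: []
Peg 1: []
Peg 2: [3, 2, 1]

Answer: Peg 0: []
Peg 1: []
Peg 2: [3, 2, 1]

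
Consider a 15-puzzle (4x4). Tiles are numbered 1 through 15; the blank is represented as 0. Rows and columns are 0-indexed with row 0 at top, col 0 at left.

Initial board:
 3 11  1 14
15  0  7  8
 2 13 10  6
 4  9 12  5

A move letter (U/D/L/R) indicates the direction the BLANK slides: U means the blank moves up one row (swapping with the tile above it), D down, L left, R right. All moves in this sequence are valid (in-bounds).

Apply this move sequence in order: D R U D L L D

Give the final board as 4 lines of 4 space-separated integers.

After move 1 (D):
 3 11  1 14
15 13  7  8
 2  0 10  6
 4  9 12  5

After move 2 (R):
 3 11  1 14
15 13  7  8
 2 10  0  6
 4  9 12  5

After move 3 (U):
 3 11  1 14
15 13  0  8
 2 10  7  6
 4  9 12  5

After move 4 (D):
 3 11  1 14
15 13  7  8
 2 10  0  6
 4  9 12  5

After move 5 (L):
 3 11  1 14
15 13  7  8
 2  0 10  6
 4  9 12  5

After move 6 (L):
 3 11  1 14
15 13  7  8
 0  2 10  6
 4  9 12  5

After move 7 (D):
 3 11  1 14
15 13  7  8
 4  2 10  6
 0  9 12  5

Answer:  3 11  1 14
15 13  7  8
 4  2 10  6
 0  9 12  5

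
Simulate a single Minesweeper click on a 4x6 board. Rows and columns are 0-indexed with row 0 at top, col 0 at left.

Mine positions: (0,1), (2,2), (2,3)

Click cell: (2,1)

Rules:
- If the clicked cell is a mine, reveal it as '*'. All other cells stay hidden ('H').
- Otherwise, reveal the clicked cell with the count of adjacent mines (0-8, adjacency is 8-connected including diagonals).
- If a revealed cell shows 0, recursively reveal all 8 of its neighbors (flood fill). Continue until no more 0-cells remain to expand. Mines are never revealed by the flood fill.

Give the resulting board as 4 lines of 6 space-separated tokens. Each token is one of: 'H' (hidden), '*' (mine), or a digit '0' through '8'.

H H H H H H
H H H H H H
H 1 H H H H
H H H H H H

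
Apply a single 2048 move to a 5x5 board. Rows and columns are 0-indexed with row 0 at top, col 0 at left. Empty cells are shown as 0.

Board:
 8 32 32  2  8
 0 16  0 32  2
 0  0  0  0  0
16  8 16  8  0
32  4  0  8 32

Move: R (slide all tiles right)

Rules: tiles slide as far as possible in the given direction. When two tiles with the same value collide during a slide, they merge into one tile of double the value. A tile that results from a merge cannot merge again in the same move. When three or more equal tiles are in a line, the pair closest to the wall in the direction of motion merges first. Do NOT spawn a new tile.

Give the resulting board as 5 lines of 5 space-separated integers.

Answer:  0  8 64  2  8
 0  0 16 32  2
 0  0  0  0  0
 0 16  8 16  8
 0 32  4  8 32

Derivation:
Slide right:
row 0: [8, 32, 32, 2, 8] -> [0, 8, 64, 2, 8]
row 1: [0, 16, 0, 32, 2] -> [0, 0, 16, 32, 2]
row 2: [0, 0, 0, 0, 0] -> [0, 0, 0, 0, 0]
row 3: [16, 8, 16, 8, 0] -> [0, 16, 8, 16, 8]
row 4: [32, 4, 0, 8, 32] -> [0, 32, 4, 8, 32]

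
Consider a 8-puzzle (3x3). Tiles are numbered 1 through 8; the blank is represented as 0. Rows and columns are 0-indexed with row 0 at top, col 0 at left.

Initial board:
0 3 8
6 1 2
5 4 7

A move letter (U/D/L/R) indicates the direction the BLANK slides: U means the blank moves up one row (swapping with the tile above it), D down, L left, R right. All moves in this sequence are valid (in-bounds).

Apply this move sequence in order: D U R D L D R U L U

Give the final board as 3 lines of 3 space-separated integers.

Answer: 0 1 8
3 5 2
4 6 7

Derivation:
After move 1 (D):
6 3 8
0 1 2
5 4 7

After move 2 (U):
0 3 8
6 1 2
5 4 7

After move 3 (R):
3 0 8
6 1 2
5 4 7

After move 4 (D):
3 1 8
6 0 2
5 4 7

After move 5 (L):
3 1 8
0 6 2
5 4 7

After move 6 (D):
3 1 8
5 6 2
0 4 7

After move 7 (R):
3 1 8
5 6 2
4 0 7

After move 8 (U):
3 1 8
5 0 2
4 6 7

After move 9 (L):
3 1 8
0 5 2
4 6 7

After move 10 (U):
0 1 8
3 5 2
4 6 7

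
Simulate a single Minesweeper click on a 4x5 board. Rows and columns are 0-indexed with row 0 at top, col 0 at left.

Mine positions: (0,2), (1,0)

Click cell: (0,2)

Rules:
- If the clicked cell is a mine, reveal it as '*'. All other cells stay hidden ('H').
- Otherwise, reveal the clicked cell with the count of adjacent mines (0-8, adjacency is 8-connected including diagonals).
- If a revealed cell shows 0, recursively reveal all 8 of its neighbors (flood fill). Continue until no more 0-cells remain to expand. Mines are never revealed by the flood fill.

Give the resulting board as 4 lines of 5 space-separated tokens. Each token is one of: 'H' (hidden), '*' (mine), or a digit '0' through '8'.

H H * H H
H H H H H
H H H H H
H H H H H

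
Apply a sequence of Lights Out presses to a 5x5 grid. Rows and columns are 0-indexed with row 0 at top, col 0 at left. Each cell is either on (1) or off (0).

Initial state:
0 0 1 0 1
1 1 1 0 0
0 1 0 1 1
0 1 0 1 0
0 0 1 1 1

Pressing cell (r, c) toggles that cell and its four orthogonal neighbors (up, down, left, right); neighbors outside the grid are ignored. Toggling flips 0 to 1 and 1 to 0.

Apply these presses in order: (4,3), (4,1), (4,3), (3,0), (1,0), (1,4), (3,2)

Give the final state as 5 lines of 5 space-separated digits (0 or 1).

After press 1 at (4,3):
0 0 1 0 1
1 1 1 0 0
0 1 0 1 1
0 1 0 0 0
0 0 0 0 0

After press 2 at (4,1):
0 0 1 0 1
1 1 1 0 0
0 1 0 1 1
0 0 0 0 0
1 1 1 0 0

After press 3 at (4,3):
0 0 1 0 1
1 1 1 0 0
0 1 0 1 1
0 0 0 1 0
1 1 0 1 1

After press 4 at (3,0):
0 0 1 0 1
1 1 1 0 0
1 1 0 1 1
1 1 0 1 0
0 1 0 1 1

After press 5 at (1,0):
1 0 1 0 1
0 0 1 0 0
0 1 0 1 1
1 1 0 1 0
0 1 0 1 1

After press 6 at (1,4):
1 0 1 0 0
0 0 1 1 1
0 1 0 1 0
1 1 0 1 0
0 1 0 1 1

After press 7 at (3,2):
1 0 1 0 0
0 0 1 1 1
0 1 1 1 0
1 0 1 0 0
0 1 1 1 1

Answer: 1 0 1 0 0
0 0 1 1 1
0 1 1 1 0
1 0 1 0 0
0 1 1 1 1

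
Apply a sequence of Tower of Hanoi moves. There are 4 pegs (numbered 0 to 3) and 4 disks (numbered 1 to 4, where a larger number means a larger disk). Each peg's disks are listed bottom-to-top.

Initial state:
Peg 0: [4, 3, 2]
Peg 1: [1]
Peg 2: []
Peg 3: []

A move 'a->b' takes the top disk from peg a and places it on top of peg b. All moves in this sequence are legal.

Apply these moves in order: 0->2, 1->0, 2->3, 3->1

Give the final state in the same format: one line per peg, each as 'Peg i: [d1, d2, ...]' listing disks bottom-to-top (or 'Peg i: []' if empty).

Answer: Peg 0: [4, 3, 1]
Peg 1: [2]
Peg 2: []
Peg 3: []

Derivation:
After move 1 (0->2):
Peg 0: [4, 3]
Peg 1: [1]
Peg 2: [2]
Peg 3: []

After move 2 (1->0):
Peg 0: [4, 3, 1]
Peg 1: []
Peg 2: [2]
Peg 3: []

After move 3 (2->3):
Peg 0: [4, 3, 1]
Peg 1: []
Peg 2: []
Peg 3: [2]

After move 4 (3->1):
Peg 0: [4, 3, 1]
Peg 1: [2]
Peg 2: []
Peg 3: []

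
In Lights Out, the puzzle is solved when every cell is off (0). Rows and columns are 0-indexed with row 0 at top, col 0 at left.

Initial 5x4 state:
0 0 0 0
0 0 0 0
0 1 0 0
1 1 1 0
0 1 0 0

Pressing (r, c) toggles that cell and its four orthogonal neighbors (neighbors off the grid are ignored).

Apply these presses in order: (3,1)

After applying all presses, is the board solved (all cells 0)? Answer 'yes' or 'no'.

Answer: yes

Derivation:
After press 1 at (3,1):
0 0 0 0
0 0 0 0
0 0 0 0
0 0 0 0
0 0 0 0

Lights still on: 0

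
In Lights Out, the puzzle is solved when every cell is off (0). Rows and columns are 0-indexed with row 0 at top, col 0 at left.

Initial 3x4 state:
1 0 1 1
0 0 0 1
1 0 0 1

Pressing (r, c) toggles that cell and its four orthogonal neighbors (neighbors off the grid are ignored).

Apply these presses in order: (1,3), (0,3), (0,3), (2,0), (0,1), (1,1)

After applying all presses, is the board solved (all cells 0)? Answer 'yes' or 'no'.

After press 1 at (1,3):
1 0 1 0
0 0 1 0
1 0 0 0

After press 2 at (0,3):
1 0 0 1
0 0 1 1
1 0 0 0

After press 3 at (0,3):
1 0 1 0
0 0 1 0
1 0 0 0

After press 4 at (2,0):
1 0 1 0
1 0 1 0
0 1 0 0

After press 5 at (0,1):
0 1 0 0
1 1 1 0
0 1 0 0

After press 6 at (1,1):
0 0 0 0
0 0 0 0
0 0 0 0

Lights still on: 0

Answer: yes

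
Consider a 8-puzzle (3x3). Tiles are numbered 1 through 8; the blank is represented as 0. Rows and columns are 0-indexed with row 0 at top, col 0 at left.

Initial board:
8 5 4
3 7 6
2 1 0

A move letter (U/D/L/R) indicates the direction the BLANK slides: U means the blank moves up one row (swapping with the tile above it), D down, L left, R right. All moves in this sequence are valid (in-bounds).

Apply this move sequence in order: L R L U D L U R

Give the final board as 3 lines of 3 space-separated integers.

After move 1 (L):
8 5 4
3 7 6
2 0 1

After move 2 (R):
8 5 4
3 7 6
2 1 0

After move 3 (L):
8 5 4
3 7 6
2 0 1

After move 4 (U):
8 5 4
3 0 6
2 7 1

After move 5 (D):
8 5 4
3 7 6
2 0 1

After move 6 (L):
8 5 4
3 7 6
0 2 1

After move 7 (U):
8 5 4
0 7 6
3 2 1

After move 8 (R):
8 5 4
7 0 6
3 2 1

Answer: 8 5 4
7 0 6
3 2 1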